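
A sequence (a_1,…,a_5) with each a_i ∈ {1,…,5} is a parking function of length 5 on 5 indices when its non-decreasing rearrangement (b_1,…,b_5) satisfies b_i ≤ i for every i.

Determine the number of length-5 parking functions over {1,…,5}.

1296

Count = (6−5)·6^(5−1) = 1×1296 = 1296 [KW]
One tuple (2,1,4,4,2) → sorted (1,2,2,4,4): b_i ≤ i ∀i, a PF.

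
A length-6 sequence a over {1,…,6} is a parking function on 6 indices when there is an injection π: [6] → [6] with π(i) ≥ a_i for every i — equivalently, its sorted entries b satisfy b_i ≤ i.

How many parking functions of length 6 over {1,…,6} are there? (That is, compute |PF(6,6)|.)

|PF(6,6)| = (6+1−6)·(6+1)^{6−1} = 1×16807 = 16807
Example (4,1,5,1,1,3) → sorted (1,1,1,3,4,5): b_i ≤ i ∀i, a PF.

16807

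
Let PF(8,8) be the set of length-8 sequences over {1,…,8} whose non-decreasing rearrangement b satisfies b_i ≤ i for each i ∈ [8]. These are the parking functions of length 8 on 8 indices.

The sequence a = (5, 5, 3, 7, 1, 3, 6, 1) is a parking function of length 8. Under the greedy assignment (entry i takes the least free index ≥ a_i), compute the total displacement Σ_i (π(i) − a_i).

5

Σπ = 36 ({1..8} each once); Σa = 5+5+3+7+1+3+6+1 = 31; disp = 36−31 = 5.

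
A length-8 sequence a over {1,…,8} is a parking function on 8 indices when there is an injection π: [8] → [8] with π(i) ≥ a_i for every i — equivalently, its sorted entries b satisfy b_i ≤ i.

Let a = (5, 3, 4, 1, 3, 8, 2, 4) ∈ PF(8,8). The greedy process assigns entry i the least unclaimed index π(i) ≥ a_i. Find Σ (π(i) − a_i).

6

Σπ = 36 ({1..8} each once); Σa = 5+3+4+1+3+8+2+4 = 30; disp = 36−30 = 6.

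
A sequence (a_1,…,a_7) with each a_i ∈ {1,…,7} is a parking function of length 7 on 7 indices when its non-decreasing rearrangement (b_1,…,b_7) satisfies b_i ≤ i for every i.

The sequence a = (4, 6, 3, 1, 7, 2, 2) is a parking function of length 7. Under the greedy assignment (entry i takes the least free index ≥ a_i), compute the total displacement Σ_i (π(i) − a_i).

Σπ = 28 ({1..7} each once); Σa = 4+6+3+1+7+2+2 = 25; disp = 28−25 = 3.

3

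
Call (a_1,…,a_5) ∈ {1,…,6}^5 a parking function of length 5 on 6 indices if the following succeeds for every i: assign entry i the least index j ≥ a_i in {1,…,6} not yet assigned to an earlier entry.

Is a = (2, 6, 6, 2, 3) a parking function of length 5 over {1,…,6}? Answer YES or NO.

Rearranged: b = (2, 2, 3, 6, 6).
  b_1=2 ≤ 2
  b_2=2 ≤ 3
  b_3=3 ≤ 4
  b_4=6 > 5
  fails at i=4 ⇒ NO

NO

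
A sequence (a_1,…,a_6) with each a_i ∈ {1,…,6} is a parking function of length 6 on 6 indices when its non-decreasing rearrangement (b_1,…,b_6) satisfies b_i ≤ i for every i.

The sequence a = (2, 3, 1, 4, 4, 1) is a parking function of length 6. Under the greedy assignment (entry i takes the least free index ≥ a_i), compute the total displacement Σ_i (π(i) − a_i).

6

Σπ = 21 ({1..6} each once); Σa = 2+3+1+4+4+1 = 15; disp = 21−15 = 6.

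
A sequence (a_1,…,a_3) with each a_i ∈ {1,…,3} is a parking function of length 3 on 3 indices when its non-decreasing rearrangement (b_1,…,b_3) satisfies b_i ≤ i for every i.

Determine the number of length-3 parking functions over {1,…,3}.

16

#PF = (3−3+1)·(3+1)^(3−1) = 1 · 16 = 16 [KW]
Example (1,1,2) → sorted (1,1,2): b_i ≤ i ∀i, a PF.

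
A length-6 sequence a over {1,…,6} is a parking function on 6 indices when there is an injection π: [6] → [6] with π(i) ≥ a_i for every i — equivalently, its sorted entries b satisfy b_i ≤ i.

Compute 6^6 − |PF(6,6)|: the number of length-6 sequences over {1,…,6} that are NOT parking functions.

29849

Count = (6−6+1)·(6+1)^(6−1) = 1×16807 = 16807
Example (3,1,6,1,5,6) → sorted (1,1,3,5,6,6): b_4=5>4, not a PF.
6^6 − 16807 = 46656 − 16807 = 29849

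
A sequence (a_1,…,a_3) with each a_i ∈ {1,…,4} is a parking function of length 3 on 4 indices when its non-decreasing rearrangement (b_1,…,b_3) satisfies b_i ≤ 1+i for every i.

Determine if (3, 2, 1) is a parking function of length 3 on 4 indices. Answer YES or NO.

Rearranged: b = (1, 2, 3).
  b_1=1 ≤ 2
  b_2=2 ≤ 3
  b_3=3 ≤ 4
All bounds hold ⇒ YES

YES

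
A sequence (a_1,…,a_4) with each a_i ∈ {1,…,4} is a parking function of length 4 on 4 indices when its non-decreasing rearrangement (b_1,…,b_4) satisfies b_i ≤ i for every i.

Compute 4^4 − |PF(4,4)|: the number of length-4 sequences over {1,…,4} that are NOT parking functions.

131

Count = (5−4)·5^(4−1) = 1 · 125 = 125 (Konheim–Weiss)
Check (4,3,4,4) → sorted (3,4,4,4): b_1=3>1, not a PF.
4^4 − 125 = 256 − 125 = 131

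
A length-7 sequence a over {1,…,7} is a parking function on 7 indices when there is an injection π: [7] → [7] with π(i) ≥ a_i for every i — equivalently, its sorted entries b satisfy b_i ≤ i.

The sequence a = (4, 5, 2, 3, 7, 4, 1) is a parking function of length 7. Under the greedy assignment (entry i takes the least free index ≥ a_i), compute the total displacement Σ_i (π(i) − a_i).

2

Σπ = 7·8/2 = 28 (π permutes [7]); Σa = 4+5+2+3+7+4+1 = 26; disp = 28−26 = 2.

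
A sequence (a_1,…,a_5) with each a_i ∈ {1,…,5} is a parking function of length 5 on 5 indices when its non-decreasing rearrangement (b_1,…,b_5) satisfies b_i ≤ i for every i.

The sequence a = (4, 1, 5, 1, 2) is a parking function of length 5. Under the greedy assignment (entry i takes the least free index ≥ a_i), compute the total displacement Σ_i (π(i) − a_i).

Σπ = 5·6/2 = 15 (π permutes [5]); Σa = 4+1+5+1+2 = 13; disp = 15−13 = 2.

2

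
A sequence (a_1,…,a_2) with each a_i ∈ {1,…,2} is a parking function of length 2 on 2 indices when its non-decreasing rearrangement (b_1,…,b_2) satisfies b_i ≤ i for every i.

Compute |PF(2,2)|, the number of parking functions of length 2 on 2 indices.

3

|PF(2,2)| = (2+1−2)·(2+1)^{2−1} = 1·3 = 3 [KW]
Check (2,1) → sorted (1,2): b_i ≤ i ∀i, a PF.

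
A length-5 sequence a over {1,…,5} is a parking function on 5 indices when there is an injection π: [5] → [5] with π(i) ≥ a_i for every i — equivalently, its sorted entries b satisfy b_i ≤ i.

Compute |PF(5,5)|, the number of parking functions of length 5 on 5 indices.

#PF = (5+1−5)·(5+1)^{5−1} = 1 · 1296 = 1296
Check (1,3,4,1,5) → sorted (1,1,3,4,5): b_i ≤ i ∀i, a PF.

1296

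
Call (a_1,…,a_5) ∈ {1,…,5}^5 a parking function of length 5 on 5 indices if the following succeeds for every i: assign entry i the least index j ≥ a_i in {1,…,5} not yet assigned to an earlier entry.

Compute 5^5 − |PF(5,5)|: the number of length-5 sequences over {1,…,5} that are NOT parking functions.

|PF| = (5−5+1)·(5+1)^(5−1) = 1×1296 = 1296 (Konheim–Weiss)
Check (3,3,2,2,4) → sorted (2,2,3,3,4): b_1=2>1, not a PF.
So 3125 − 1296 = 1829 fail.

1829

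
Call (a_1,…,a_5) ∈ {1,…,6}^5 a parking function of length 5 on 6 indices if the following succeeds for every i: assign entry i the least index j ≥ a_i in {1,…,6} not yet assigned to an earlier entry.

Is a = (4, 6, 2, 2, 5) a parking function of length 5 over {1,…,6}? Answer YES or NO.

YES

Order a: b = (2, 2, 4, 5, 6).
  b_1=2 ≤ 2
  b_2=2 ≤ 3
  b_3=4 ≤ 4
  b_4=5 ≤ 5
  b_5=6 ≤ 6
All bounds hold ⇒ YES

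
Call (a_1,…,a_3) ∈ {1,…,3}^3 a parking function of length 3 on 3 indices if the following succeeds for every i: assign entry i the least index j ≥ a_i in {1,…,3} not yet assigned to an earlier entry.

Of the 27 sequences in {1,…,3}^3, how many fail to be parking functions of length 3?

11

|PF| = (3−3+1)·(3+1)^(3−1) = 1·16 = 16 [KW]
One tuple (3,3,2) → sorted (2,3,3): b_1=2>1, not a PF.
Total 27; non-PF = 27−16 = 11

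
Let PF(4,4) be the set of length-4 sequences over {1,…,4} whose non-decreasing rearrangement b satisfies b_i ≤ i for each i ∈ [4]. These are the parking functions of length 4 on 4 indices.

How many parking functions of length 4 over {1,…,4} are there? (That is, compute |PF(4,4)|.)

125

Count = (5−4)·5^(4−1) = 1·125 = 125
Check (2,3,4,1) → sorted (1,2,3,4): b_i ≤ i ∀i, a PF.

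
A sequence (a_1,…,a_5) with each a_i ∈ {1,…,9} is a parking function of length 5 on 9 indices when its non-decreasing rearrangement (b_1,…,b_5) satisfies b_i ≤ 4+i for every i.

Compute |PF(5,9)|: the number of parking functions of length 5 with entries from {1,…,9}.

50000

Count = (10−5)·10^(5−1) = 5×10000 = 50000 [KW]
Example (6,9,4,5,7) → sorted (4,5,6,7,9): b_i ≤ 4+i ∀i, a PF.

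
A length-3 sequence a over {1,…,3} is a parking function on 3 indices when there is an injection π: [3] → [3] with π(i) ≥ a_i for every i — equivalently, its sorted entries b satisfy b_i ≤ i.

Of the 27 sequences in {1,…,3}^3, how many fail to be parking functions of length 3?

11

|PF(3,3)| = (3+1−3)·(3+1)^{3−1} = 1×16 = 16 (Pollak)
Check (3,1,3) → sorted (1,3,3): b_2=3>2, not a PF.
3^3 − 16 = 27 − 16 = 11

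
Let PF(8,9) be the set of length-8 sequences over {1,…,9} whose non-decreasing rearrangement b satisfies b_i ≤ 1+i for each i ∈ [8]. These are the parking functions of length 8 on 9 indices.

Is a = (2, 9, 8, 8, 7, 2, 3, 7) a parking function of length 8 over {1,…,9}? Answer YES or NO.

NO

Rearranged: b = (2, 2, 3, 7, 7, 8, 8, 9).
  b_1=2 ≤ 2
  b_2=2 ≤ 3
  b_3=3 ≤ 4
  b_4=7 > 5
  fails at i=4 ⇒ NO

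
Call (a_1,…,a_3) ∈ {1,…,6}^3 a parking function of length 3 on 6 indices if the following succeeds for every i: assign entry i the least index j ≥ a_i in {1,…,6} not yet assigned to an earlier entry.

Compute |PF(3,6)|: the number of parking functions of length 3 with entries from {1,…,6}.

|PF(3,6)| = (6−3+1)·(6+1)^(3−1) = 4 · 49 = 196 (Konheim–Weiss)
One tuple (2,4,1) → sorted (1,2,4): b_i ≤ 3+i ∀i, a PF.

196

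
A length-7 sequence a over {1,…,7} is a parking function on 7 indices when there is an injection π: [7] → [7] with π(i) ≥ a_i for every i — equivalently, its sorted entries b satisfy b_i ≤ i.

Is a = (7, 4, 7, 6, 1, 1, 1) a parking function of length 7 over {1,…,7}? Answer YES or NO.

NO

Rearranged: b = (1, 1, 1, 4, 6, 7, 7).
  b_1=1 ≤ 1
  b_2=1 ≤ 2
  b_3=1 ≤ 3
  b_4=4 ≤ 4
  b_5=6 > 5
  fails at i=5 ⇒ NO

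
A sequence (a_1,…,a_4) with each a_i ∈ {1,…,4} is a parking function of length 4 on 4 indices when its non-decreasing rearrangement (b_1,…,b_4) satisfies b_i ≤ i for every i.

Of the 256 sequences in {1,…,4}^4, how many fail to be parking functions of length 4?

131

Count = 1·5^3 = 1×125 = 125 [KW]
Check (3,1,4,4) → sorted (1,3,4,4): b_2=3>2, not a PF.
So 256 − 125 = 131 fail.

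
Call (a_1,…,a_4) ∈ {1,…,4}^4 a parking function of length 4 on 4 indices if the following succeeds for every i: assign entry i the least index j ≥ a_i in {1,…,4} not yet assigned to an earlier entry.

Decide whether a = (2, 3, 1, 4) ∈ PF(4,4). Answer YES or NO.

YES

Sorted: b = (1, 2, 3, 4).
  b_1=1 ≤ 1
  b_2=2 ≤ 2
  b_3=3 ≤ 3
  b_4=4 ≤ 4
All bounds hold ⇒ YES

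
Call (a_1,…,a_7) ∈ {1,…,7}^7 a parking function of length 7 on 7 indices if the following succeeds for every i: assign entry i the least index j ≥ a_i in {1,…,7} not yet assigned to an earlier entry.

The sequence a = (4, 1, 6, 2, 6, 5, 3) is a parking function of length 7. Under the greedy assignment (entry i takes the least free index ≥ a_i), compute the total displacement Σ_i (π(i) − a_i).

Σπ(i) = 1+…+7 = 28; Σa = 4+1+6+2+6+5+3 = 27; disp = 28−27 = 1.

1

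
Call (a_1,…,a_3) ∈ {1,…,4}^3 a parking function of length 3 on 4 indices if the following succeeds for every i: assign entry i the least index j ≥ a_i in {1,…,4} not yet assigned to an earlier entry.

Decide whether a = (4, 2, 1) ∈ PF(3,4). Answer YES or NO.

Order a: b = (1, 2, 4).
  b_1=1 ≤ 2
  b_2=2 ≤ 3
  b_3=4 ≤ 4
All bounds hold ⇒ YES

YES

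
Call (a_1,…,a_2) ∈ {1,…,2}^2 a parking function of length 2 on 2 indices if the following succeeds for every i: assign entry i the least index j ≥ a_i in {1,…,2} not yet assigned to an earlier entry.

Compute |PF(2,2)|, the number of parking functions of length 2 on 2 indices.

3

Count = (3−2)·3^(2−1) = 1×3 = 3 (Konheim–Weiss)
Example (2,1) → sorted (1,2): b_i ≤ i ∀i, a PF.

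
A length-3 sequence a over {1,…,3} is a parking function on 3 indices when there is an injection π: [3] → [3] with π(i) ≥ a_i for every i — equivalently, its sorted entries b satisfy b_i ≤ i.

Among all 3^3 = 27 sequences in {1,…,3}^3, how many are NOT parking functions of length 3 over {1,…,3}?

|PF| = (4−3)·4^(3−1) = 1×16 = 16
E.g. (2,2,2) → sorted (2,2,2): b_1=2>1, not a PF.
So 27 − 16 = 11 fail.

11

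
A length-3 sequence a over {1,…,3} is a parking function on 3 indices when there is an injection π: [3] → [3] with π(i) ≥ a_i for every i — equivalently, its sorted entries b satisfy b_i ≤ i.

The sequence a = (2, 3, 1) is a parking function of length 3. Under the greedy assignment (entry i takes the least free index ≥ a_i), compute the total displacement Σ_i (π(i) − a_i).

0

Σπ = 3·4/2 = 6 (π permutes [3]); Σa = 2+3+1 = 6; disp = 6−6 = 0.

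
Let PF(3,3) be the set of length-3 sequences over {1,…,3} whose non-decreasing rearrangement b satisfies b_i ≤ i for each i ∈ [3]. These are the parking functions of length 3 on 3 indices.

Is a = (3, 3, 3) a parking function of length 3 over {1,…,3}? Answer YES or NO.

NO

Rearranged: b = (3, 3, 3).
  b_1=3 > 1
  fails at i=1 ⇒ NO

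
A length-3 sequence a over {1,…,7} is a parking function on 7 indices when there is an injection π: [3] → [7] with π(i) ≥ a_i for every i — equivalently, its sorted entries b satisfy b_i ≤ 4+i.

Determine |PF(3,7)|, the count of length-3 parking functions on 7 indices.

320

|PF(3,7)| = 5·8^2 = 5·64 = 320
Check (2,5,5) → sorted (2,5,5): b_i ≤ 4+i ∀i, a PF.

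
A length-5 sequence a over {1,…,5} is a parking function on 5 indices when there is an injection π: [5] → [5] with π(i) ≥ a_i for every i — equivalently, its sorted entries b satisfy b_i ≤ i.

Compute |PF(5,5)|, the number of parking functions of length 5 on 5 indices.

Count = (5−5+1)·(5+1)^(5−1) = 1 · 1296 = 1296 [KW]
Check (1,1,3,1,4) → sorted (1,1,1,3,4): b_i ≤ i ∀i, a PF.

1296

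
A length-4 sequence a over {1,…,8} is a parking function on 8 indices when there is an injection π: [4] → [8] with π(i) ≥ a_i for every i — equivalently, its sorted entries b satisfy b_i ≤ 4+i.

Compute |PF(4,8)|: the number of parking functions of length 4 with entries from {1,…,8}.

|PF(4,8)| = (8−4+1)·(8+1)^(4−1) = 5 · 729 = 3645 (Pollak)
E.g. (3,3,6,7) → sorted (3,3,6,7): b_i ≤ 4+i ∀i, a PF.

3645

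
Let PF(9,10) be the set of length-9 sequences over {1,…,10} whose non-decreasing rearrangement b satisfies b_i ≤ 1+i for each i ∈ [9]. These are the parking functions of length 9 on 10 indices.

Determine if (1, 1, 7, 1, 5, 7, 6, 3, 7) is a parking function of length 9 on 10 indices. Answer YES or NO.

YES

Rearranged: b = (1, 1, 1, 3, 5, 6, 7, 7, 7).
  b_1=1 ≤ 2
  b_2=1 ≤ 3
  b_3=1 ≤ 4
  b_4=3 ≤ 5
  b_5=5 ≤ 6
  b_6=6 ≤ 7
  b_7=7 ≤ 8
  b_8=7 ≤ 9
  b_9=7 ≤ 10
All bounds hold ⇒ YES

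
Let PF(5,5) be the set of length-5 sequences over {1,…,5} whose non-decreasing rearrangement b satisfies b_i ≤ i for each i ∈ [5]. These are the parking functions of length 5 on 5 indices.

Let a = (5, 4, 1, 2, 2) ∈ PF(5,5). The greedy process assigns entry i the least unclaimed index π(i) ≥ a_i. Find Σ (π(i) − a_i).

Σπ = 5·6/2 = 15 (π permutes [5]); Σa = 5+4+1+2+2 = 14; disp = 15−14 = 1.

1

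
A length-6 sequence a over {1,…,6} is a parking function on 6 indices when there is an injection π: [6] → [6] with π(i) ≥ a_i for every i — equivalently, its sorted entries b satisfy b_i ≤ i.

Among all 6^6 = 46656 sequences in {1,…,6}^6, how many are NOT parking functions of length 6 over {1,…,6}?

Count = 1·7^5 = 1×16807 = 16807 [KW]
One tuple (6,5,5,5,5,2) → sorted (2,5,5,5,5,6): b_1=2>1, not a PF.
Total 46656; non-PF = 46656−16807 = 29849

29849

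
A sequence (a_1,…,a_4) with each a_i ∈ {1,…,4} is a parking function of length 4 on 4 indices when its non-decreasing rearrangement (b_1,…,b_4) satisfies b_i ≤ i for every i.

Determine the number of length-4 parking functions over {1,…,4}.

125

Count = (5−4)·5^(4−1) = 1·125 = 125 (Konheim–Weiss)
One tuple (1,3,1,4) → sorted (1,1,3,4): b_i ≤ i ∀i, a PF.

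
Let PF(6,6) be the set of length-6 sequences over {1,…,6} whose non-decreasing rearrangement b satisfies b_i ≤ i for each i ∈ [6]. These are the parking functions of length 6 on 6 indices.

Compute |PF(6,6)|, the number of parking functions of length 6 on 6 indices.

|PF| = 1·7^5 = 1·16807 = 16807 [KW]
One tuple (1,2,6,2,1,3) → sorted (1,1,2,2,3,6): b_i ≤ i ∀i, a PF.

16807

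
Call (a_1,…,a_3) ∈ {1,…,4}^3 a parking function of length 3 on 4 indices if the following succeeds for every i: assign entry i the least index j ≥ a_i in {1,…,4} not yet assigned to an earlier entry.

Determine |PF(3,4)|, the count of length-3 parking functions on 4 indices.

|PF| = (4−3+1)·(4+1)^(3−1) = 2·25 = 50 (Pollak)
Example (2,1,4) → sorted (1,2,4): b_i ≤ 1+i ∀i, a PF.

50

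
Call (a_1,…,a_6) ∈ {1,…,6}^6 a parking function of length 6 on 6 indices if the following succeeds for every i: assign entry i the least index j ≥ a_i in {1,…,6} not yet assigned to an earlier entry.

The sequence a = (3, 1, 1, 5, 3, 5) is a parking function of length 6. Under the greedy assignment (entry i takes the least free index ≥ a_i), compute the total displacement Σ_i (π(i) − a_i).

Σπ(i) = 1+…+6 = 21; Σa = 3+1+1+5+3+5 = 18; disp = 21−18 = 3.

3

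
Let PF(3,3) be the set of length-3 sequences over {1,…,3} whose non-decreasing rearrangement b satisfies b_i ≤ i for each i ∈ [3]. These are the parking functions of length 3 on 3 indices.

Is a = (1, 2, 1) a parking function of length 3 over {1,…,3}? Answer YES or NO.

Order a: b = (1, 1, 2).
  b_1=1 ≤ 1
  b_2=1 ≤ 2
  b_3=2 ≤ 3
All bounds hold ⇒ YES

YES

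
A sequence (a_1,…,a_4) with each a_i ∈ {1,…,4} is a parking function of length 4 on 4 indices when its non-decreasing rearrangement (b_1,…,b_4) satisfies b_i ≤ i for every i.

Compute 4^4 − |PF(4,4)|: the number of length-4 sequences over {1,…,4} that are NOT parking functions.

|PF| = (5−4)·5^(4−1) = 1×125 = 125 [KW]
E.g. (3,2,4,2) → sorted (2,2,3,4): b_1=2>1, not a PF.
Total 256; non-PF = 256−125 = 131

131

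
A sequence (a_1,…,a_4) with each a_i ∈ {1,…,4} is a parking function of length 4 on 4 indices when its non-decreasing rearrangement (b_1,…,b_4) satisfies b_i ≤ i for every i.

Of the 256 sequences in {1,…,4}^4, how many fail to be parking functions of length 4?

#PF = (5−4)·5^(4−1) = 1 · 125 = 125
One tuple (3,4,4,3) → sorted (3,3,4,4): b_1=3>1, not a PF.
4^4 − 125 = 256 − 125 = 131

131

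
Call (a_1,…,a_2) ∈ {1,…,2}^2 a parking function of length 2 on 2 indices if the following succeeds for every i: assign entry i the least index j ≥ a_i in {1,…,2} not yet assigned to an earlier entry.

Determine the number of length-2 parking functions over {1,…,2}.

|PF(2,2)| = (2+1−2)·(2+1)^{2−1} = 1×3 = 3
One tuple (2,1) → sorted (1,2): b_i ≤ i ∀i, a PF.

3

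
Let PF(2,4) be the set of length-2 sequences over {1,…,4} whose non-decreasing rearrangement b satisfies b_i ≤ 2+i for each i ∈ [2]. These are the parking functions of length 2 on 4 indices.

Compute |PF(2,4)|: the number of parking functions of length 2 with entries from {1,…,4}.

15

|PF| = (4−2+1)·(4+1)^(2−1) = 3×5 = 15 [KW]
E.g. (3,1) → sorted (1,3): b_i ≤ 2+i ∀i, a PF.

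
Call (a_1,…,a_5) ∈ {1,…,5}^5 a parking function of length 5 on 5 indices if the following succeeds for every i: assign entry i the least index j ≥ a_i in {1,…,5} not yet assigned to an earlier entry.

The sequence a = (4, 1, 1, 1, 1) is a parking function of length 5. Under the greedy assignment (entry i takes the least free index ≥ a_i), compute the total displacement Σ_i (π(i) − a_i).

Σπ(i) = 1+…+5 = 15; Σa = 4+1+1+1+1 = 8; disp = 15−8 = 7.

7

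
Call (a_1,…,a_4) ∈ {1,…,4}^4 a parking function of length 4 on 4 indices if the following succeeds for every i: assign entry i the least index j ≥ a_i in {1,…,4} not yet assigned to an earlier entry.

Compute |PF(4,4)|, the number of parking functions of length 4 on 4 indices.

Count = (5−4)·5^(4−1) = 1×125 = 125
E.g. (2,3,1,4) → sorted (1,2,3,4): b_i ≤ i ∀i, a PF.

125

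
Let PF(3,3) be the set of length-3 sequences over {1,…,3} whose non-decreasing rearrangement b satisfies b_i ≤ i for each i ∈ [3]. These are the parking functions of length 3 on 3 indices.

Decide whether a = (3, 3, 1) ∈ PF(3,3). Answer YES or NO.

Order a: b = (1, 3, 3).
  b_1=1 ≤ 1
  b_2=3 > 2
  fails at i=2 ⇒ NO

NO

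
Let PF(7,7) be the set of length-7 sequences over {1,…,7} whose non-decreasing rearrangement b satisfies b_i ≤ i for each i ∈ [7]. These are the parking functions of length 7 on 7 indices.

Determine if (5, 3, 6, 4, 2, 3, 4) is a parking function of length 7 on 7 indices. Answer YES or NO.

Rearranged: b = (2, 3, 3, 4, 4, 5, 6).
  b_1=2 > 1
  fails at i=1 ⇒ NO

NO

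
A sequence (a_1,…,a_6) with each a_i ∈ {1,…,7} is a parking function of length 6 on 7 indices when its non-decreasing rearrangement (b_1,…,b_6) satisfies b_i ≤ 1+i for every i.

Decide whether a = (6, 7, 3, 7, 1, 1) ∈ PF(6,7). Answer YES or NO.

NO

Order a: b = (1, 1, 3, 6, 7, 7).
  b_1=1 ≤ 2
  b_2=1 ≤ 3
  b_3=3 ≤ 4
  b_4=6 > 5
  fails at i=4 ⇒ NO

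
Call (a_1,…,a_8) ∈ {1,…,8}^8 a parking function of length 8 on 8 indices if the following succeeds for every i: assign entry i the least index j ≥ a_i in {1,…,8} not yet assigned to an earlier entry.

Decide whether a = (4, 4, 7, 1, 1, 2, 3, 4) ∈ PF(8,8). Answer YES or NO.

YES

Sorted: b = (1, 1, 2, 3, 4, 4, 4, 7).
  b_1=1 ≤ 1
  b_2=1 ≤ 2
  b_3=2 ≤ 3
  b_4=3 ≤ 4
  b_5=4 ≤ 5
  b_6=4 ≤ 6
  b_7=4 ≤ 7
  b_8=7 ≤ 8
All bounds hold ⇒ YES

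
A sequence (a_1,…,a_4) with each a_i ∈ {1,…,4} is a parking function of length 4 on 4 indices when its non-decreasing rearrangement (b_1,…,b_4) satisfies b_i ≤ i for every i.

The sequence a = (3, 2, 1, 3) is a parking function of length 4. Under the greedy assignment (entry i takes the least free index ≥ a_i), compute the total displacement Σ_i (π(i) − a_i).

Σπ = 10 ({1..4} each once); Σa = 3+2+1+3 = 9; disp = 10−9 = 1.

1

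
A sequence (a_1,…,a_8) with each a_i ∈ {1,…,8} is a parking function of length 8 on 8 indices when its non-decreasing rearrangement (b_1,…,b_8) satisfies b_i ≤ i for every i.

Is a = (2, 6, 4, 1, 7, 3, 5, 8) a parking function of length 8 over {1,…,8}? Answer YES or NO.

YES

Order a: b = (1, 2, 3, 4, 5, 6, 7, 8).
  b_1=1 ≤ 1
  b_2=2 ≤ 2
  b_3=3 ≤ 3
  b_4=4 ≤ 4
  b_5=5 ≤ 5
  b_6=6 ≤ 6
  b_7=7 ≤ 7
  b_8=8 ≤ 8
All bounds hold ⇒ YES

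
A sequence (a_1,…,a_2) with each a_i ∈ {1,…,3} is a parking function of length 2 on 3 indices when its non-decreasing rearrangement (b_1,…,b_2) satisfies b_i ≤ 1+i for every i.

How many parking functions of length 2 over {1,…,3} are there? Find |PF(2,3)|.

#PF = (4−2)·4^(2−1) = 2 · 4 = 8 [KW]
Check (3,1) → sorted (1,3): b_i ≤ 1+i ∀i, a PF.

8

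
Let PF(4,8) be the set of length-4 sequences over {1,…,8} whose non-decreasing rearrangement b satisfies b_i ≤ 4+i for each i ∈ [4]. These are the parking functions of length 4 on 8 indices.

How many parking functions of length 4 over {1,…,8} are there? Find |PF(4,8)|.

3645

#PF = (8−4+1)·(8+1)^(4−1) = 5 · 729 = 3645 (Konheim–Weiss)
Example (2,6,6,8) → sorted (2,6,6,8): b_i ≤ 4+i ∀i, a PF.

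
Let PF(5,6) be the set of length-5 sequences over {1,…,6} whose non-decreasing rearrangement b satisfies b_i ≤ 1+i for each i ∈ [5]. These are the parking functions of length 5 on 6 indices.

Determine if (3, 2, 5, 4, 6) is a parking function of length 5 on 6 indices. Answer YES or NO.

YES

Rearranged: b = (2, 3, 4, 5, 6).
  b_1=2 ≤ 2
  b_2=3 ≤ 3
  b_3=4 ≤ 4
  b_4=5 ≤ 5
  b_5=6 ≤ 6
All bounds hold ⇒ YES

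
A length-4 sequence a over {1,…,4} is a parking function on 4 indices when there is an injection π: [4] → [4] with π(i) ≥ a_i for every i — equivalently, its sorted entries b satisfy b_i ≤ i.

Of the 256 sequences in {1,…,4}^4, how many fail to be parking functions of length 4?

Count = (4−4+1)·(4+1)^(4−1) = 1·125 = 125 (Pollak)
Check (3,3,2,3) → sorted (2,3,3,3): b_1=2>1, not a PF.
4^4 − 125 = 256 − 125 = 131

131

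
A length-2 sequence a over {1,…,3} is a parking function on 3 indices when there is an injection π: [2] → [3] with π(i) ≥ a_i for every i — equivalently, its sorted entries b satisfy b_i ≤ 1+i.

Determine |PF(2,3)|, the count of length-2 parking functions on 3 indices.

Count = (4−2)·4^(2−1) = 2×4 = 8 (Pollak)
One tuple (3,2) → sorted (2,3): b_i ≤ 1+i ∀i, a PF.

8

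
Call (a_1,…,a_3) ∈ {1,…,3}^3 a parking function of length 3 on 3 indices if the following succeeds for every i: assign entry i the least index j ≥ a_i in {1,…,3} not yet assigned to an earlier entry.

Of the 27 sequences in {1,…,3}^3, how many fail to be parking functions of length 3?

|PF(3,3)| = (3+1−3)·(3+1)^{3−1} = 1×16 = 16 (Pollak)
One tuple (3,2,3) → sorted (2,3,3): b_1=2>1, not a PF.
Total 27; non-PF = 27−16 = 11

11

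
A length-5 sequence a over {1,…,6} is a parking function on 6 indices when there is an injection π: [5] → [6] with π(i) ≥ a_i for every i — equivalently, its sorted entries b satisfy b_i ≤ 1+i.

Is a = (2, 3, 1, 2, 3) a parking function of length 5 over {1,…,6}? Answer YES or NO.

Rearranged: b = (1, 2, 2, 3, 3).
  b_1=1 ≤ 2
  b_2=2 ≤ 3
  b_3=2 ≤ 4
  b_4=3 ≤ 5
  b_5=3 ≤ 6
All bounds hold ⇒ YES

YES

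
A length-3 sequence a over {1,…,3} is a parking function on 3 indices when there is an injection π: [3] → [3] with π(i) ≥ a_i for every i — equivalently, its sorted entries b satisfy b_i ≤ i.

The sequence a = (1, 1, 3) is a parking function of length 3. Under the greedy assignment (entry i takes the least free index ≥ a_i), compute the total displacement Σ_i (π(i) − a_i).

Σπ(i) = 1+…+3 = 6; Σa = 1+1+3 = 5; disp = 6−5 = 1.

1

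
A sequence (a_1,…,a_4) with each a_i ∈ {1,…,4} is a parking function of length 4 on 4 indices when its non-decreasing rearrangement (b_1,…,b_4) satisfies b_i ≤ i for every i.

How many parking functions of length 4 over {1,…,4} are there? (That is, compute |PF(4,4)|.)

125

#PF = 1·5^3 = 1 · 125 = 125
Check (1,4,3,2) → sorted (1,2,3,4): b_i ≤ i ∀i, a PF.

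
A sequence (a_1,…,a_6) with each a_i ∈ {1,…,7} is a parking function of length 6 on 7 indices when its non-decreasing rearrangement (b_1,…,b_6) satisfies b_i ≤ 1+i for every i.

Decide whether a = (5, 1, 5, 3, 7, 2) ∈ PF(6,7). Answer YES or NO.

Rearranged: b = (1, 2, 3, 5, 5, 7).
  b_1=1 ≤ 2
  b_2=2 ≤ 3
  b_3=3 ≤ 4
  b_4=5 ≤ 5
  b_5=5 ≤ 6
  b_6=7 ≤ 7
All bounds hold ⇒ YES

YES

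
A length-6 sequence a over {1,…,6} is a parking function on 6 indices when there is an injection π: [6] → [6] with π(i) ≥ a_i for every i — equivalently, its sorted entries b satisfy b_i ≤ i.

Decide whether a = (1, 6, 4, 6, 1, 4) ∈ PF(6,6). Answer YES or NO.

Sorted: b = (1, 1, 4, 4, 6, 6).
  b_1=1 ≤ 1
  b_2=1 ≤ 2
  b_3=4 > 3
  fails at i=3 ⇒ NO

NO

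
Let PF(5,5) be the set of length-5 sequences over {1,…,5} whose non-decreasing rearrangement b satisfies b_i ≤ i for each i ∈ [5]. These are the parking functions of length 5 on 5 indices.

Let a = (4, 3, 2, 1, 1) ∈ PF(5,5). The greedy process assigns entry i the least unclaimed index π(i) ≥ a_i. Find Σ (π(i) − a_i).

Σπ = 5·6/2 = 15 (π permutes [5]); Σa = 4+3+2+1+1 = 11; disp = 15−11 = 4.

4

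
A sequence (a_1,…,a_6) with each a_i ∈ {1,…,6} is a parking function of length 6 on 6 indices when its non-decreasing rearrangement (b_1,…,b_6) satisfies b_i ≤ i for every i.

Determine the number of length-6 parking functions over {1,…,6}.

|PF| = (6−6+1)·(6+1)^(6−1) = 1 · 16807 = 16807 (Konheim–Weiss)
Example (4,1,6,3,4,2) → sorted (1,2,3,4,4,6): b_i ≤ i ∀i, a PF.

16807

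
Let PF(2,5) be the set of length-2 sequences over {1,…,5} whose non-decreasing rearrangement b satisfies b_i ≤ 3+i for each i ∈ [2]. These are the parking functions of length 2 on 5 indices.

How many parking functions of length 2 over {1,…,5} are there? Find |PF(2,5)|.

24

#PF = 4·6^1 = 4·6 = 24
Check (1,1) → sorted (1,1): b_i ≤ 3+i ∀i, a PF.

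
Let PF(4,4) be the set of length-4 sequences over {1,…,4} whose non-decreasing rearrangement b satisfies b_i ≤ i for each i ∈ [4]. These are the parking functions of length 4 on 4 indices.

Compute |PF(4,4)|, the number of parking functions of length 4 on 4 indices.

|PF| = (4+1−4)·(4+1)^{4−1} = 1 · 125 = 125 (Pollak)
E.g. (3,2,1,2) → sorted (1,2,2,3): b_i ≤ i ∀i, a PF.

125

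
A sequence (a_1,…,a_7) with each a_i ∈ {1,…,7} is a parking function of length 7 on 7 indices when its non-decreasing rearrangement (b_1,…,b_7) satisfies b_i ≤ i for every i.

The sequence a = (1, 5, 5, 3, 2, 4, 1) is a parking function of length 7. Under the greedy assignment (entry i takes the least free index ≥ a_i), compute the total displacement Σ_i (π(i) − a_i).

Σπ = 28 ({1..7} each once); Σa = 1+5+5+3+2+4+1 = 21; disp = 28−21 = 7.

7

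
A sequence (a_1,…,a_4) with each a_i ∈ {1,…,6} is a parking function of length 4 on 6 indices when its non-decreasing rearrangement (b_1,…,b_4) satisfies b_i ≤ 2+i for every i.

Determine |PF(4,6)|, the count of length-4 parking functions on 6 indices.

1029

Count = (7−4)·7^(4−1) = 3×343 = 1029 (Pollak)
One tuple (4,2,5,3) → sorted (2,3,4,5): b_i ≤ 2+i ∀i, a PF.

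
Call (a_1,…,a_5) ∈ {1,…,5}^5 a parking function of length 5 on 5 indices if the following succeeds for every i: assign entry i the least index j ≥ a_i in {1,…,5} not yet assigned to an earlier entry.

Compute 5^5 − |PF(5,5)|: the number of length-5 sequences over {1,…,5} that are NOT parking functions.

|PF| = (5+1−5)·(5+1)^{5−1} = 1·1296 = 1296 [KW]
One tuple (5,5,4,3,4) → sorted (3,4,4,5,5): b_1=3>1, not a PF.
5^5 − 1296 = 3125 − 1296 = 1829

1829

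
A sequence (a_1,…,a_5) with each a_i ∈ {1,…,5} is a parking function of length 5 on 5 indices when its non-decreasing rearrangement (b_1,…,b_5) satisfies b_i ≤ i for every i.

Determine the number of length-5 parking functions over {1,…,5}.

1296

#PF = (5−5+1)·(5+1)^(5−1) = 1·1296 = 1296
E.g. (3,2,1,5,4) → sorted (1,2,3,4,5): b_i ≤ i ∀i, a PF.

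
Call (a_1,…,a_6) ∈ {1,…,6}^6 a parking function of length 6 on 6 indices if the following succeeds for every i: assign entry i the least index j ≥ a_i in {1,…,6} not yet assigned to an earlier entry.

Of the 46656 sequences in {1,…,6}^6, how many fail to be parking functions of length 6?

29849

Count = (6−6+1)·(6+1)^(6−1) = 1 · 16807 = 16807
One tuple (5,5,1,6,5,6) → sorted (1,5,5,5,6,6): b_2=5>2, not a PF.
6^6 − 16807 = 46656 − 16807 = 29849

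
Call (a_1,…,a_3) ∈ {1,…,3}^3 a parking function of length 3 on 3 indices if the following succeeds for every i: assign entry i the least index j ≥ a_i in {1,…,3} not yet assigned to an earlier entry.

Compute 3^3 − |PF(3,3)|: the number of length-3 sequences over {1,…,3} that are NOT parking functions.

11

|PF| = (4−3)·4^(3−1) = 1×16 = 16 (Konheim–Weiss)
One tuple (3,3,3) → sorted (3,3,3): b_1=3>1, not a PF.
So 27 − 16 = 11 fail.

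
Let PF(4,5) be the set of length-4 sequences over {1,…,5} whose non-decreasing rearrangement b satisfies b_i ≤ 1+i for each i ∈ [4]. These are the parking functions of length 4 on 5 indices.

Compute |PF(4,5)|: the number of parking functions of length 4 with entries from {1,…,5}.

432

|PF(4,5)| = (6−4)·6^(4−1) = 2 · 216 = 432 (Konheim–Weiss)
E.g. (4,2,3,5) → sorted (2,3,4,5): b_i ≤ 1+i ∀i, a PF.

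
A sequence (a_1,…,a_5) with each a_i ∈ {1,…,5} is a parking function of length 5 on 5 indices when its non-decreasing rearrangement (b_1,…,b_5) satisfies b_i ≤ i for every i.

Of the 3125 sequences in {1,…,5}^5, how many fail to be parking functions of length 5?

#PF = (5−5+1)·(5+1)^(5−1) = 1·1296 = 1296 [KW]
Example (5,4,4,2,4) → sorted (2,4,4,4,5): b_1=2>1, not a PF.
5^5 − 1296 = 3125 − 1296 = 1829

1829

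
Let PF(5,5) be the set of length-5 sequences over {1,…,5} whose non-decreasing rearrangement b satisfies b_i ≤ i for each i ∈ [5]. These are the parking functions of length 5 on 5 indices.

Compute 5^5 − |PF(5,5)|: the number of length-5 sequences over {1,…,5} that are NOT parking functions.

|PF(5,5)| = (5+1−5)·(5+1)^{5−1} = 1×1296 = 1296 [KW]
Check (3,5,2,5,4) → sorted (2,3,4,5,5): b_1=2>1, not a PF.
So 3125 − 1296 = 1829 fail.

1829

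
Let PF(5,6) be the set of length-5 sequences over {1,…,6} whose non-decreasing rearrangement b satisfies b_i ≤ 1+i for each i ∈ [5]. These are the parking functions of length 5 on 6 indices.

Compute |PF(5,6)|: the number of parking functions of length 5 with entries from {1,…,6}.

4802

|PF| = (6+1−5)·(6+1)^{5−1} = 2 · 2401 = 4802
Check (5,1,1,5,3) → sorted (1,1,3,5,5): b_i ≤ 1+i ∀i, a PF.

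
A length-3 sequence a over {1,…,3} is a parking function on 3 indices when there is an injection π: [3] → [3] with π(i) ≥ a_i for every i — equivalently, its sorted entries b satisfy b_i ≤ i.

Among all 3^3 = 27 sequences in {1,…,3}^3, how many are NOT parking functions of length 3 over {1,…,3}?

#PF = (4−3)·4^(3−1) = 1 · 16 = 16
Example (3,2,2) → sorted (2,2,3): b_1=2>1, not a PF.
3^3 − 16 = 27 − 16 = 11

11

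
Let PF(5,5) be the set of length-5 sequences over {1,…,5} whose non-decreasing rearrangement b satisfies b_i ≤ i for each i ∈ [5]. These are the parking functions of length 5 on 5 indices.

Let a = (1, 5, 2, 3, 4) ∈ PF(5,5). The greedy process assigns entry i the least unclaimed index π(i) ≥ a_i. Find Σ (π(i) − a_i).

0

Σπ = 5·6/2 = 15 (π permutes [5]); Σa = 1+5+2+3+4 = 15; disp = 15−15 = 0.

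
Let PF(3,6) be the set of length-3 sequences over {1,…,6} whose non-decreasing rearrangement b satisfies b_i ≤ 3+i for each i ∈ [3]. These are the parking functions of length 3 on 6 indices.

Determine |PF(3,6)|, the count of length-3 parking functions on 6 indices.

196

|PF(3,6)| = 4·7^2 = 4·49 = 196 (Pollak)
Check (3,4,2) → sorted (2,3,4): b_i ≤ 3+i ∀i, a PF.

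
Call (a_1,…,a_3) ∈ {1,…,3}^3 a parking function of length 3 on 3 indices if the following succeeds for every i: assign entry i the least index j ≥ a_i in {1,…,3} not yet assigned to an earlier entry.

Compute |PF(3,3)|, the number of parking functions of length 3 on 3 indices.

16

Count = (3+1−3)·(3+1)^{3−1} = 1×16 = 16 [KW]
Example (1,2,3) → sorted (1,2,3): b_i ≤ i ∀i, a PF.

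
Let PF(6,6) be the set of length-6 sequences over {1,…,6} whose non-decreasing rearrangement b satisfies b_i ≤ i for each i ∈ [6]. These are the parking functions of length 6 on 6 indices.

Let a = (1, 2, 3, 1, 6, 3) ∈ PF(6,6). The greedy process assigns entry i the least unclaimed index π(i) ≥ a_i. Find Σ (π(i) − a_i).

Σπ = 21 ({1..6} each once); Σa = 1+2+3+1+6+3 = 16; disp = 21−16 = 5.

5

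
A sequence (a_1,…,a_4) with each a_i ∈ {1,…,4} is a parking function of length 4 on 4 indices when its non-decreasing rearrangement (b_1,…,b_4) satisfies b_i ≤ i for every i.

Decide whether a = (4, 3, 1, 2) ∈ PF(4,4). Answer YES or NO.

Sorted: b = (1, 2, 3, 4).
  b_1=1 ≤ 1
  b_2=2 ≤ 2
  b_3=3 ≤ 3
  b_4=4 ≤ 4
All bounds hold ⇒ YES

YES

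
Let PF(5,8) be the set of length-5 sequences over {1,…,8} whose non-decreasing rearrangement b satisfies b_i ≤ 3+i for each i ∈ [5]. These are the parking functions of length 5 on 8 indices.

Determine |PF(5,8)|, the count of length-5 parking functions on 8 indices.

|PF(5,8)| = 4·9^4 = 4 · 6561 = 26244 (Konheim–Weiss)
One tuple (7,3,2,3,7) → sorted (2,3,3,7,7): b_i ≤ 3+i ∀i, a PF.

26244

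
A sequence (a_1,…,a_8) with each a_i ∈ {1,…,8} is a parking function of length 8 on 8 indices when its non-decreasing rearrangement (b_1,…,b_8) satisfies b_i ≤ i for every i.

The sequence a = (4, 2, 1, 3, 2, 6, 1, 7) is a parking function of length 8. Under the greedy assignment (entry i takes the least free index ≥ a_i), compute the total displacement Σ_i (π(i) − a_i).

Σπ = 8·9/2 = 36 (π permutes [8]); Σa = 4+2+1+3+2+6+1+7 = 26; disp = 36−26 = 10.

10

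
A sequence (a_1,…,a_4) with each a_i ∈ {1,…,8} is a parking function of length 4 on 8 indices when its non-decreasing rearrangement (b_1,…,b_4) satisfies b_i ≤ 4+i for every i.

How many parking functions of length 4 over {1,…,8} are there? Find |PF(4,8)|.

|PF(4,8)| = (9−4)·9^(4−1) = 5 · 729 = 3645 (Konheim–Weiss)
Check (5,8,6,3) → sorted (3,5,6,8): b_i ≤ 4+i ∀i, a PF.

3645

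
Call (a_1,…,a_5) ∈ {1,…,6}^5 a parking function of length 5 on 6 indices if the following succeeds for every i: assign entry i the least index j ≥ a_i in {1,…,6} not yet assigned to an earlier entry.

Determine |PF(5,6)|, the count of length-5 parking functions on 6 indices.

4802

|PF(5,6)| = (6−5+1)·(6+1)^(5−1) = 2 · 2401 = 4802
One tuple (5,2,4,2,6) → sorted (2,2,4,5,6): b_i ≤ 1+i ∀i, a PF.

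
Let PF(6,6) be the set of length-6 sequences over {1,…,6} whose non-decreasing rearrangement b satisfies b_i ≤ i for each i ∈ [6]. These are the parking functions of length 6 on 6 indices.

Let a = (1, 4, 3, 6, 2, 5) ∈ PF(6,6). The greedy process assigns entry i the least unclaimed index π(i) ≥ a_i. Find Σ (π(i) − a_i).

0

Σπ(i) = 1+…+6 = 21; Σa = 1+4+3+6+2+5 = 21; disp = 21−21 = 0.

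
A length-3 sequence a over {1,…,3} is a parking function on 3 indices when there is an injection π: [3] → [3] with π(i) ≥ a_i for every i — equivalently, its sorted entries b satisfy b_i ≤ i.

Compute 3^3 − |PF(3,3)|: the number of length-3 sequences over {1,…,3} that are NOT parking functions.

11

|PF| = (3−3+1)·(3+1)^(3−1) = 1×16 = 16 (Pollak)
One tuple (3,1,3) → sorted (1,3,3): b_2=3>2, not a PF.
So 27 − 16 = 11 fail.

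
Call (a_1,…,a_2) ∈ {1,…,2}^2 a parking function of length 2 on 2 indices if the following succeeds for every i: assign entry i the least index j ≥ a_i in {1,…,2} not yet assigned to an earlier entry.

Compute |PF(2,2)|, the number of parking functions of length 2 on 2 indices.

|PF| = (3−2)·3^(2−1) = 1×3 = 3 (Konheim–Weiss)
E.g. (1,2) → sorted (1,2): b_i ≤ i ∀i, a PF.

3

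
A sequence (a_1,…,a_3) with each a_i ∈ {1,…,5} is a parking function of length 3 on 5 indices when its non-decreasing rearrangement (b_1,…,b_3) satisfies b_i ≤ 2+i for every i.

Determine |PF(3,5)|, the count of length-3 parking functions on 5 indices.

108

|PF| = (5−3+1)·(5+1)^(3−1) = 3 · 36 = 108
Example (4,2,2) → sorted (2,2,4): b_i ≤ 2+i ∀i, a PF.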